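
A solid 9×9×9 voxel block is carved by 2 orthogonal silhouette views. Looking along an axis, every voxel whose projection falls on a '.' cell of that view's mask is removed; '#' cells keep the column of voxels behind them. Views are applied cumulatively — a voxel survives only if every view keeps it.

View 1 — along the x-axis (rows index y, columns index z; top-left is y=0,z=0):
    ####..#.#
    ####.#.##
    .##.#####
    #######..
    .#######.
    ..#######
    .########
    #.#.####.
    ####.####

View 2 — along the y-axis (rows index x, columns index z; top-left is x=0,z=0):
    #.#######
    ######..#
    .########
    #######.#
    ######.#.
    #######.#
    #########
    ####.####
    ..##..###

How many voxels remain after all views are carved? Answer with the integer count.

full grid |V| = 729
V1 x: intersect with YZ mask (63 set) -- 567 left
V2 y: intersect with XZ mask (68 set) -- 480 left

|visual hull| = 480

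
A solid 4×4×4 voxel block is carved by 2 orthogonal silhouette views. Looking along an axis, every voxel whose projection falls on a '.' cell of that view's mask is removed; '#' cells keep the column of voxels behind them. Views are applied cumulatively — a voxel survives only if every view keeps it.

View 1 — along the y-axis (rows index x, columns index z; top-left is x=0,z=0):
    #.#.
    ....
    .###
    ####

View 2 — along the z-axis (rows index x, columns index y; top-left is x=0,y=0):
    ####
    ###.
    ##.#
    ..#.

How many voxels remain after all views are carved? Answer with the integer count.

|visual hull| = 21

start: 4×4×4 = 64 voxels
  1. axis=1 (XZ plane), |mask|=9  ⇒  voxels=36
  2. axis=2 (XY plane), |mask|=11  ⇒  voxels=21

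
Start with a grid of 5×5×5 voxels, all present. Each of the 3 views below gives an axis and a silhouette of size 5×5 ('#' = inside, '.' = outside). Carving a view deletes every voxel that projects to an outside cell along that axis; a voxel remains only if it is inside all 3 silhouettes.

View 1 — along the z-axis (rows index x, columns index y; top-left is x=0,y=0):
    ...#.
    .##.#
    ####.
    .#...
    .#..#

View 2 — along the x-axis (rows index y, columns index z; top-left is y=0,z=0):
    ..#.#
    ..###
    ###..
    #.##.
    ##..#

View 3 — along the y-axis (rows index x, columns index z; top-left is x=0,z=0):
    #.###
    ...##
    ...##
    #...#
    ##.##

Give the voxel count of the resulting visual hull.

full grid |V| = 125
  1. axis=2 (XY plane), |mask|=11  ⇒  voxels=55
  2. axis=0 (YZ plane), |mask|=14  ⇒  voxels=32
  3. axis=1 (XZ plane), |mask|=14  ⇒  voxels=16

remaining voxels: 16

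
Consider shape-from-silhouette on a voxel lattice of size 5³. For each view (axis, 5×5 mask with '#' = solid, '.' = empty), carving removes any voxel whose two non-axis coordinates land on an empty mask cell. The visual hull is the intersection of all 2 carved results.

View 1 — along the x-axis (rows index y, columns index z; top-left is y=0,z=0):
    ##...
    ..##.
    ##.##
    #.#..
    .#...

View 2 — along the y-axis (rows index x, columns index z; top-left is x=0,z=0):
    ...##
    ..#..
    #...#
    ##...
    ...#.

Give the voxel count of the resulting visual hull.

voxel count = 17

initial block: 5^3 = 125
step 1: project along x, AND mask (11/25) → |grid| = 55
step 2: project along y, AND mask (8/25) → |grid| = 17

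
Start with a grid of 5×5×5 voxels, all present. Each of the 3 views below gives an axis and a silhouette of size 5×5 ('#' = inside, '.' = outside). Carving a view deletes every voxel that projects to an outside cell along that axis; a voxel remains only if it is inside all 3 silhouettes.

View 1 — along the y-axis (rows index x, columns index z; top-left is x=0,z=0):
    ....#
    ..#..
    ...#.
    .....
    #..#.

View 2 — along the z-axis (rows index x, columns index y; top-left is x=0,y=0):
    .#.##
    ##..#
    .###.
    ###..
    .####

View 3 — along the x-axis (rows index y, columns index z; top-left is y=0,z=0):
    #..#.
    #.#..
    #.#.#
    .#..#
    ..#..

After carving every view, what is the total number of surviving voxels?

full grid |V| = 125
[1] y-view keeps 5 columns → grid now 25
[2] z-view keeps 16 columns → grid now 17
[3] x-view keeps 10 columns → grid now 5

5 voxels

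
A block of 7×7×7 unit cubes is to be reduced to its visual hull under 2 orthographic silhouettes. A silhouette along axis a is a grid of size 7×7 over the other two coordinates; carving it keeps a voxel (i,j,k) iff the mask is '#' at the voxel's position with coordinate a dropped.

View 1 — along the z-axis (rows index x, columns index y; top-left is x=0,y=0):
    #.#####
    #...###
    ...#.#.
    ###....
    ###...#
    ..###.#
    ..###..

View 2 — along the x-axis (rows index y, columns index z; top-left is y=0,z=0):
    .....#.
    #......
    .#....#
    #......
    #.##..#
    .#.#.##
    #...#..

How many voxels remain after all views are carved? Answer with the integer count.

full grid |V| = 343
  1. axis=2 (XY plane), |mask|=26  ⇒  voxels=182
  2. axis=0 (YZ plane), |mask|=15  ⇒  voxels=56

56 voxels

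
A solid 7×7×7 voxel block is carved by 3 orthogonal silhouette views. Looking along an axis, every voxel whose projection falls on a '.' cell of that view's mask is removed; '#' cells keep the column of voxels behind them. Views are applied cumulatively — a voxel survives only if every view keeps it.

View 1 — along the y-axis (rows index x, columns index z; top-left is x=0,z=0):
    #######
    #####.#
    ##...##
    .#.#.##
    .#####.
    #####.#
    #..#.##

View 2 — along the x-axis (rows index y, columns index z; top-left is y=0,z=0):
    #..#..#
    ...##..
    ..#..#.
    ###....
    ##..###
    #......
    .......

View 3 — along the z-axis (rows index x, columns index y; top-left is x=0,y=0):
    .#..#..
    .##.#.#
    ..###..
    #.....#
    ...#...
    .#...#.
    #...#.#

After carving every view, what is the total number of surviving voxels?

voxel count = 34

before carving: 343 voxels (7×7×7)
  1. axis=1 (XZ plane), |mask|=36  ⇒  voxels=252
  2. axis=0 (YZ plane), |mask|=16  ⇒  voxels=82
  3. axis=2 (XY plane), |mask|=17  ⇒  voxels=34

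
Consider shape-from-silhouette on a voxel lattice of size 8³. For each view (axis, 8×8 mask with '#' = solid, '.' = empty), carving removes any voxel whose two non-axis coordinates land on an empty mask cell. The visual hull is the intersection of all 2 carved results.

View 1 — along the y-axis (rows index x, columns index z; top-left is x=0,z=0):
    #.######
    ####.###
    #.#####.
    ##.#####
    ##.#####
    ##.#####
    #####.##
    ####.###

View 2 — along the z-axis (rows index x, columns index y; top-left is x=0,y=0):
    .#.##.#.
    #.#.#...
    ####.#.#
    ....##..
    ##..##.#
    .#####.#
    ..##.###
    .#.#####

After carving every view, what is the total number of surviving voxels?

voxel count = 253

initial block: 8^3 = 512
carve view 1 (along y, XZ-mask fill 55/64): 440 voxels remain
carve view 2 (along z, XY-mask fill 37/64): 253 voxels remain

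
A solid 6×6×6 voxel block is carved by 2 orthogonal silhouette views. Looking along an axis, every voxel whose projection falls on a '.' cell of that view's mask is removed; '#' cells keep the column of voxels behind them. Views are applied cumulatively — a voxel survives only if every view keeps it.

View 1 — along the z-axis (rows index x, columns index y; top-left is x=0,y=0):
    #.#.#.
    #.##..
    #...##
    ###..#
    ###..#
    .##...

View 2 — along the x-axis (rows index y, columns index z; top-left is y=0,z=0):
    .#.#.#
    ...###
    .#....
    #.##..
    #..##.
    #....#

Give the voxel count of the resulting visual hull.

initial block: 6^3 = 216
after view 1 [z-axis, 19 of 36 cells solid] → remaining = 114
after view 2 [x-axis, 15 of 36 cells solid] → remaining = 44

voxel count = 44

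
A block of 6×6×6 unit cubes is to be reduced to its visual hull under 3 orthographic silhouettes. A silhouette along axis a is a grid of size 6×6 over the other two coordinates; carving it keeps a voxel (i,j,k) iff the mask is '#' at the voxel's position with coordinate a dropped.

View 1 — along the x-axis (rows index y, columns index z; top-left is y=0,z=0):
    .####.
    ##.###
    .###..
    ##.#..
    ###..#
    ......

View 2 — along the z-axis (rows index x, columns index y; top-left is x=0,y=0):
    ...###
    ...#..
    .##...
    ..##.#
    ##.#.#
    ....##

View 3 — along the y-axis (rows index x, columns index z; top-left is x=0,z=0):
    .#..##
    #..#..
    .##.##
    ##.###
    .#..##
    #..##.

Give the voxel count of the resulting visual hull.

start: 6×6×6 = 216 voxels
V1 x: intersect with YZ mask (19 set) -- 114 left
V2 z: intersect with XY mask (15 set) -- 40 left
V3 y: intersect with XZ mask (20 set) -- 22 left

22 voxels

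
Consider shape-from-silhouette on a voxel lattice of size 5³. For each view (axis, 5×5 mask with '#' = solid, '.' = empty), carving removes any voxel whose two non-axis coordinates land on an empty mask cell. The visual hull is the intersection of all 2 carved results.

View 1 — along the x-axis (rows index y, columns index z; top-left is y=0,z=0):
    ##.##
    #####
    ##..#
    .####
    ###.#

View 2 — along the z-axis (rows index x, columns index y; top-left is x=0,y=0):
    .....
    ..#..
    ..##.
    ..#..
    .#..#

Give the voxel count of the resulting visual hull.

full grid |V| = 125
carve view 1 (along x, YZ-mask fill 20/25): 100 voxels remain
carve view 2 (along z, XY-mask fill 6/25): 22 voxels remain

remaining voxels: 22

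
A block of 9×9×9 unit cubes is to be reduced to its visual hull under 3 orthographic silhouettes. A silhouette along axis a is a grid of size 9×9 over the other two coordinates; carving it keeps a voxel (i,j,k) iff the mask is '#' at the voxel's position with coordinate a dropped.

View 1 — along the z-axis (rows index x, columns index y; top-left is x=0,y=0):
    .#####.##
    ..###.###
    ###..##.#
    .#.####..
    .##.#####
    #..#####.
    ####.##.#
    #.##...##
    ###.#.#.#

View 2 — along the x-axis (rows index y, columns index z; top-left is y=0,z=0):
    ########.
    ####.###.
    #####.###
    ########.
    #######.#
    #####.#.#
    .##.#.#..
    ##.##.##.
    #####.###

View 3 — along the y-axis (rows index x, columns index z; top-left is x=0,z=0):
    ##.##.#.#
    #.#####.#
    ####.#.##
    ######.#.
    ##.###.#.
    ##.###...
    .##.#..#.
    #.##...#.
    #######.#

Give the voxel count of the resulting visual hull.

voxel count = 267

start: 9×9×9 = 729 voxels
step 1: project along z, AND mask (55/81) → |grid| = 495
step 2: project along x, AND mask (64/81) → |grid| = 390
step 3: project along y, AND mask (54/81) → |grid| = 267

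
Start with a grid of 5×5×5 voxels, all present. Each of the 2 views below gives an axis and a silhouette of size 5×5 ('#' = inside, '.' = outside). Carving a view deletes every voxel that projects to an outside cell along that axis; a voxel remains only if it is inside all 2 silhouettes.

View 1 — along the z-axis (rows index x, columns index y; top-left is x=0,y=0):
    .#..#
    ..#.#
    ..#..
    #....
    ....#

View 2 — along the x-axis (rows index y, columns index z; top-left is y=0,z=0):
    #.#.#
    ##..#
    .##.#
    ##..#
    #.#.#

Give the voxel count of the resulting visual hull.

remaining voxels: 21

initial block: 5^3 = 125
[1] z-view keeps 7 columns → grid now 35
[2] x-view keeps 15 columns → grid now 21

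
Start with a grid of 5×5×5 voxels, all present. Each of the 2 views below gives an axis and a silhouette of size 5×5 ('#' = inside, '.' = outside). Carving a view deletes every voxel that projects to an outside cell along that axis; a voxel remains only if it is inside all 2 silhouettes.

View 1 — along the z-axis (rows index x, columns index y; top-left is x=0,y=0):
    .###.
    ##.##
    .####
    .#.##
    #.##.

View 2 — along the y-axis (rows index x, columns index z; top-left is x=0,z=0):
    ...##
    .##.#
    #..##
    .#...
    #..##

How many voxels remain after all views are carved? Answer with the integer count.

before carving: 125 voxels (5×5×5)
V1 z: intersect with XY mask (17 set) -- 85 left
V2 y: intersect with XZ mask (12 set) -- 42 left

remaining voxels: 42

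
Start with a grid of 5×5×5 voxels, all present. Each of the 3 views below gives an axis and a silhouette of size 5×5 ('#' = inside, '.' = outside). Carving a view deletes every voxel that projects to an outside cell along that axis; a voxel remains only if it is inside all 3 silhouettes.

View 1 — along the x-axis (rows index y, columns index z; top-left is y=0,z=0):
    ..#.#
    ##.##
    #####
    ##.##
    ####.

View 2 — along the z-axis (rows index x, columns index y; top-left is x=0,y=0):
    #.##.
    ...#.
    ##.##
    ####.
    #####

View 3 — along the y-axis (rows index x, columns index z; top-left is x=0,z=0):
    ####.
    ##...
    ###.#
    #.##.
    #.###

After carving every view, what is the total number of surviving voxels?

|visual hull| = 44

full grid |V| = 125
step 1: project along x, AND mask (19/25) → |grid| = 95
step 2: project along z, AND mask (17/25) → |grid| = 63
step 3: project along y, AND mask (17/25) → |grid| = 44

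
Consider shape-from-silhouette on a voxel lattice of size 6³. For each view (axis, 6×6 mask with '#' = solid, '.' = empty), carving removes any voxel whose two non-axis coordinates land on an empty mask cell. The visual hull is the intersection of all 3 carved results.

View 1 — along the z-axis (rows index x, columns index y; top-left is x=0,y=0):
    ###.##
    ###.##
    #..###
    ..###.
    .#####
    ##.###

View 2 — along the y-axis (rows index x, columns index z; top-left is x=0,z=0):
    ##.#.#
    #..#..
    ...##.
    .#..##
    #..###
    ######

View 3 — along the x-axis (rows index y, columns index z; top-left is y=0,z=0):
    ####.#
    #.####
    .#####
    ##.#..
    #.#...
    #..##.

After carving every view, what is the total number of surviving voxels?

start: 6×6×6 = 216 voxels
carve view 1 (along z, XY-mask fill 27/36): 162 voxels remain
carve view 2 (along y, XZ-mask fill 21/36): 97 voxels remain
carve view 3 (along x, YZ-mask fill 23/36): 60 voxels remain

remaining voxels: 60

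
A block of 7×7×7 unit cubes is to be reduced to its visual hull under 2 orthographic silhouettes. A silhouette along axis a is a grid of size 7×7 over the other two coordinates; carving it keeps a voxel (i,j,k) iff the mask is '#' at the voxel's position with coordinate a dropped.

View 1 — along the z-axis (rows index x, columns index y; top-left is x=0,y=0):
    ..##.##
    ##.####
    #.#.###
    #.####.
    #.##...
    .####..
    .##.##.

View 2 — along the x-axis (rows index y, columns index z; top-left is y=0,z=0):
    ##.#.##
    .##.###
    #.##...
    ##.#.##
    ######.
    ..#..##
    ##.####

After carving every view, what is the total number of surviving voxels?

before carving: 343 voxels (7×7×7)
  1. axis=2 (XY plane), |mask|=31  ⇒  voxels=217
  2. axis=0 (YZ plane), |mask|=33  ⇒  voxels=141

|visual hull| = 141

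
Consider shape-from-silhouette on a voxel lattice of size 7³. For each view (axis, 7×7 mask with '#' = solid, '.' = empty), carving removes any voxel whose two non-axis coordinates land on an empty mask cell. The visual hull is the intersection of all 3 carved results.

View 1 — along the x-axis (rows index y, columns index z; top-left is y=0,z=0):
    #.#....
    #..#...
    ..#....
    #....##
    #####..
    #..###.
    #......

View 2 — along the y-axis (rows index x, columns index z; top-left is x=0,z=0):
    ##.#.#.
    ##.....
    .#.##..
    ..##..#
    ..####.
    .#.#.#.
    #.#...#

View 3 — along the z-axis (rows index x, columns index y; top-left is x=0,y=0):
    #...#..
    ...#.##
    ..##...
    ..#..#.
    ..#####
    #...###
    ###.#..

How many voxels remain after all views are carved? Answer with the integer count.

before carving: 343 voxels (7×7×7)
after view 1 [x-axis, 18 of 49 cells solid] → remaining = 126
after view 2 [y-axis, 22 of 49 cells solid] → remaining = 58
after view 3 [z-axis, 22 of 49 cells solid] → remaining = 27

27 voxels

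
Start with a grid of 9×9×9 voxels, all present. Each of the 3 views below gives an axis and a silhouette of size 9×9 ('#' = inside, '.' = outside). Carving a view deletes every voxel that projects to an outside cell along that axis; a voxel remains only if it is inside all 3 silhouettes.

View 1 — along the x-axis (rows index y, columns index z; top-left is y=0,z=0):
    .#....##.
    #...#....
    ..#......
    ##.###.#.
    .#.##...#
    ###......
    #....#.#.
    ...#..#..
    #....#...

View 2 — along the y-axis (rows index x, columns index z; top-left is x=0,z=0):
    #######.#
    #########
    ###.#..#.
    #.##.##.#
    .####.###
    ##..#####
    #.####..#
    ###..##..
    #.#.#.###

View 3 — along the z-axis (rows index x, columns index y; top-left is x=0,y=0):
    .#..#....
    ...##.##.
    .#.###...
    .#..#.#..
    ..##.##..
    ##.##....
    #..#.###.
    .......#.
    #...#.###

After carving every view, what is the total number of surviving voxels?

voxel count = 76

initial block: 9^3 = 729
after view 1 [x-axis, 26 of 81 cells solid] → remaining = 234
after view 2 [y-axis, 59 of 81 cells solid] → remaining = 170
after view 3 [z-axis, 32 of 81 cells solid] → remaining = 76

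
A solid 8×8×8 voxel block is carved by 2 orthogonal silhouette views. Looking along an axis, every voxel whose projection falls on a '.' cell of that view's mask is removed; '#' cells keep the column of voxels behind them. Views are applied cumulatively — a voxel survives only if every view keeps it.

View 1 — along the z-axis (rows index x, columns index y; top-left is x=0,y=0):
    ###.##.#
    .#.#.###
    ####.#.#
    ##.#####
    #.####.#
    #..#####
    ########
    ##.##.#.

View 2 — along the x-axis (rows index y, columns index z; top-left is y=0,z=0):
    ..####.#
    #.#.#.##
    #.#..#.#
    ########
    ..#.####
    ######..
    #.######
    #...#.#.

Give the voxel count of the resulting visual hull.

full grid |V| = 512
  1. axis=2 (XY plane), |mask|=49  ⇒  voxels=392
  2. axis=0 (YZ plane), |mask|=43  ⇒  voxels=265

voxel count = 265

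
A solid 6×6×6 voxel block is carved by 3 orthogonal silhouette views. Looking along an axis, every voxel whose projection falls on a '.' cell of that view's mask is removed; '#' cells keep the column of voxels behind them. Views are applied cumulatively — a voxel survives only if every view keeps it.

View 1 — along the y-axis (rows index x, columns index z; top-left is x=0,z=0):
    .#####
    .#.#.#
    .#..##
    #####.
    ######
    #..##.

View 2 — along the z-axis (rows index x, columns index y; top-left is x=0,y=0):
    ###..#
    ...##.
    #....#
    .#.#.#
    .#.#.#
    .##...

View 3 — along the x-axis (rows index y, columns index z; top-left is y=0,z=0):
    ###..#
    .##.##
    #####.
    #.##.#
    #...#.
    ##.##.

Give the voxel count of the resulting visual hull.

initial block: 6^3 = 216
step 1: project along y, AND mask (25/36) → |grid| = 150
step 2: project along z, AND mask (16/36) → |grid| = 71
step 3: project along x, AND mask (23/36) → |grid| = 46

remaining voxels: 46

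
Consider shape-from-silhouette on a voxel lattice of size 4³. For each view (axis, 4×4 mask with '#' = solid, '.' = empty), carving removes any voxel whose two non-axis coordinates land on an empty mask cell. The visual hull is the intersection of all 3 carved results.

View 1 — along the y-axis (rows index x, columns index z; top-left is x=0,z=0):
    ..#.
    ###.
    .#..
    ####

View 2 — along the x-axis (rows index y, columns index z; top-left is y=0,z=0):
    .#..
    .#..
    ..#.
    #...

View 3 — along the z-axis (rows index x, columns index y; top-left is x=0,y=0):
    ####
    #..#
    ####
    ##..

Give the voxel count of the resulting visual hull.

start: 4×4×4 = 64 voxels
  1. axis=1 (XZ plane), |mask|=9  ⇒  voxels=36
  2. axis=0 (YZ plane), |mask|=4  ⇒  voxels=11
  3. axis=2 (XY plane), |mask|=12  ⇒  voxels=7

|visual hull| = 7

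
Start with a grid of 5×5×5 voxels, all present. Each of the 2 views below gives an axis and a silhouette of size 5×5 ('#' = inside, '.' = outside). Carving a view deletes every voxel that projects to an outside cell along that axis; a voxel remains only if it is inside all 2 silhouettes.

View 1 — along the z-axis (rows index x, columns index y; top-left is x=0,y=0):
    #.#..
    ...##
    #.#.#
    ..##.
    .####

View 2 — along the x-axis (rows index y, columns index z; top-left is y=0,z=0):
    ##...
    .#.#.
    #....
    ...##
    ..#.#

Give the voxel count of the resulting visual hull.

full grid |V| = 125
  1. axis=2 (XY plane), |mask|=13  ⇒  voxels=65
  2. axis=0 (YZ plane), |mask|=9  ⇒  voxels=22

voxel count = 22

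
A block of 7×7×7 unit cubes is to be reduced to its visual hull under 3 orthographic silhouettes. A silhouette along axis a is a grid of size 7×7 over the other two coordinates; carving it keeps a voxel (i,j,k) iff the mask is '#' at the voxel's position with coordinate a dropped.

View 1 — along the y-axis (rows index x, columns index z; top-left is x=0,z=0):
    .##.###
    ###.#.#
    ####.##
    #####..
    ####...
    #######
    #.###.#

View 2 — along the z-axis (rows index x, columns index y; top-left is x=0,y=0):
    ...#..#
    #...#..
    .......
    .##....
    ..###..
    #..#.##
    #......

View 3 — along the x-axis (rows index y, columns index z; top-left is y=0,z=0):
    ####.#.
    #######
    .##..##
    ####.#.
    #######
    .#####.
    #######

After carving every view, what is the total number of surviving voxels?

remaining voxels: 58

full grid |V| = 343
step 1: project along y, AND mask (37/49) → |grid| = 259
step 2: project along z, AND mask (14/49) → |grid| = 75
step 3: project along x, AND mask (40/49) → |grid| = 58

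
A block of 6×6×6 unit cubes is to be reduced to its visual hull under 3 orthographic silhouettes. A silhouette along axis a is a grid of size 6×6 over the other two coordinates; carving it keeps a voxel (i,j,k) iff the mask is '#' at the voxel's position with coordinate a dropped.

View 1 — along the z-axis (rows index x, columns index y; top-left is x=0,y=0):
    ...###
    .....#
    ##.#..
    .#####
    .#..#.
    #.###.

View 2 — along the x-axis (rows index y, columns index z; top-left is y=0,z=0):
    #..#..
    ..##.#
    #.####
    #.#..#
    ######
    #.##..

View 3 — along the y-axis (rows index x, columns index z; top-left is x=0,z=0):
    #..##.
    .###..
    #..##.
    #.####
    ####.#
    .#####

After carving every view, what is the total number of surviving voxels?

51 voxels

initial block: 6^3 = 216
carve view 1 (along z, XY-mask fill 18/36): 108 voxels remain
carve view 2 (along x, YZ-mask fill 22/36): 68 voxels remain
carve view 3 (along y, XZ-mask fill 24/36): 51 voxels remain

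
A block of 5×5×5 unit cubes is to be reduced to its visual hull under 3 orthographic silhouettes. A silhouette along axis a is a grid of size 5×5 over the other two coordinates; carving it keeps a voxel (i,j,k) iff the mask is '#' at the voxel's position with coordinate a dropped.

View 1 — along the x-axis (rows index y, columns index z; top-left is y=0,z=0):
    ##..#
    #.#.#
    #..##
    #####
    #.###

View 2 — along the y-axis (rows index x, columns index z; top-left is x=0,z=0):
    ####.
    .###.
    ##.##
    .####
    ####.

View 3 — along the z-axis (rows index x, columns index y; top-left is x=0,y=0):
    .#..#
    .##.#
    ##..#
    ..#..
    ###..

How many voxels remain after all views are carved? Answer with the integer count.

remaining voxels: 25

start: 5×5×5 = 125 voxels
[1] x-view keeps 18 columns → grid now 90
[2] y-view keeps 19 columns → grid now 62
[3] z-view keeps 12 columns → grid now 25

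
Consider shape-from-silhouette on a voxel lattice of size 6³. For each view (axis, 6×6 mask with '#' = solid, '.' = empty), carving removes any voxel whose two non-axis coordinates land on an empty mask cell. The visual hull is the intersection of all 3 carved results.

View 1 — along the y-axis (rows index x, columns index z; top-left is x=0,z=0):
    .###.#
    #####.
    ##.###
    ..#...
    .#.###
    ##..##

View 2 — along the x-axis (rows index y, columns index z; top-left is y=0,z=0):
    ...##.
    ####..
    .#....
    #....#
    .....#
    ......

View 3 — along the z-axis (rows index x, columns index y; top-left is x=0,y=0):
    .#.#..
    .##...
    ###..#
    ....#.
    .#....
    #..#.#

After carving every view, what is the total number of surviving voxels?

voxel count = 20

full grid |V| = 216
  1. axis=1 (XZ plane), |mask|=23  ⇒  voxels=138
  2. axis=0 (YZ plane), |mask|=10  ⇒  voxels=39
  3. axis=2 (XY plane), |mask|=13  ⇒  voxels=20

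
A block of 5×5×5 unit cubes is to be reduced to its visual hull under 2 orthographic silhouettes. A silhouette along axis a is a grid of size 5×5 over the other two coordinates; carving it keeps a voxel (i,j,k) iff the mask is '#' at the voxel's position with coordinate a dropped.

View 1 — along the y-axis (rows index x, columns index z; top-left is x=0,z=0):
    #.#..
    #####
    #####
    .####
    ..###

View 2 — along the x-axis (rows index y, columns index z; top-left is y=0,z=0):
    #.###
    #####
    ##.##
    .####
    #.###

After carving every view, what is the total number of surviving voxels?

81 voxels

start: 5×5×5 = 125 voxels
V1 y: intersect with XZ mask (19 set) -- 95 left
V2 x: intersect with YZ mask (21 set) -- 81 left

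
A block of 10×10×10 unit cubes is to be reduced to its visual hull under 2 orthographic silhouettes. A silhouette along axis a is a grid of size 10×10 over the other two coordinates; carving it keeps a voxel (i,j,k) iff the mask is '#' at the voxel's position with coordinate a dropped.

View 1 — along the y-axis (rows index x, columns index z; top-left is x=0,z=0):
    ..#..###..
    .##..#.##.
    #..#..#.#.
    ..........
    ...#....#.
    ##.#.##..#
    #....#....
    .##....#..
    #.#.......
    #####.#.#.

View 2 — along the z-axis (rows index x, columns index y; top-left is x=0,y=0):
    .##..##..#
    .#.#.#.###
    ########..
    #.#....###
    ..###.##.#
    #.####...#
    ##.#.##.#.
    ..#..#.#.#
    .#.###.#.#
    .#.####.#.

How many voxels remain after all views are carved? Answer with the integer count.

|visual hull| = 208

start: 10×10×10 = 1000 voxels
step 1: project along y, AND mask (35/100) → |grid| = 350
step 2: project along z, AND mask (58/100) → |grid| = 208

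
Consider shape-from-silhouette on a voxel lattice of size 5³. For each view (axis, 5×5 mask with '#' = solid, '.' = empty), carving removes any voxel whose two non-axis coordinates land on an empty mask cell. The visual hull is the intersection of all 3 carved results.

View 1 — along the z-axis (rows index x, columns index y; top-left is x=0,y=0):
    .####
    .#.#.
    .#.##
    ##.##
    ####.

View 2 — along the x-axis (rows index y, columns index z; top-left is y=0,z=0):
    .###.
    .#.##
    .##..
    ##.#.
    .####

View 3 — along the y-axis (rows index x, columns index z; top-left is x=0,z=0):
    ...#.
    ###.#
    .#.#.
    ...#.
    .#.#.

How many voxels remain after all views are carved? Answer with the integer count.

voxel count = 24

before carving: 125 voxels (5×5×5)
V1 z: intersect with XY mask (17 set) -- 85 left
V2 x: intersect with YZ mask (15 set) -- 52 left
V3 y: intersect with XZ mask (10 set) -- 24 left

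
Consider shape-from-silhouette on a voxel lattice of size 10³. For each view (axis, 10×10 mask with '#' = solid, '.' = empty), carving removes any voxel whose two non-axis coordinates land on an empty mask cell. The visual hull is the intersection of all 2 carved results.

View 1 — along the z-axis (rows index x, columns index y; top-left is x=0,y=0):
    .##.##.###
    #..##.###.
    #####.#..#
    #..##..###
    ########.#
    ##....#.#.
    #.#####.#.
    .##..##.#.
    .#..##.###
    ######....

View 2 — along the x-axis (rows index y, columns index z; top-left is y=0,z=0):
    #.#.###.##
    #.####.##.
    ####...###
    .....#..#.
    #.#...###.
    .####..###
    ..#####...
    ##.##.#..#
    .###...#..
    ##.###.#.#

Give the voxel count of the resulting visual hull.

|visual hull| = 357

full grid |V| = 1000
  1. axis=2 (XY plane), |mask|=63  ⇒  voxels=630
  2. axis=0 (YZ plane), |mask|=57  ⇒  voxels=357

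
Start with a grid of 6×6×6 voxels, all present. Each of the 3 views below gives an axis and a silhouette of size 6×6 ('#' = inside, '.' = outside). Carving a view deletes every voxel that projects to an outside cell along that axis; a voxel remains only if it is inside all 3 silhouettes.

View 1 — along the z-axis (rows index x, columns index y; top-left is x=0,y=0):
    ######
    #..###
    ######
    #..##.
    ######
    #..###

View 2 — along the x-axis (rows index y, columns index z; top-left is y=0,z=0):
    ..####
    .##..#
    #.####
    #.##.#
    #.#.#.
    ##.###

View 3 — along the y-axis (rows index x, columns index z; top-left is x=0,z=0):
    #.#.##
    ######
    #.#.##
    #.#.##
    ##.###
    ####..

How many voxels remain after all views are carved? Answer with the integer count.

remaining voxels: 90

initial block: 6^3 = 216
after view 1 [z-axis, 29 of 36 cells solid] → remaining = 174
after view 2 [x-axis, 24 of 36 cells solid] → remaining = 115
after view 3 [y-axis, 27 of 36 cells solid] → remaining = 90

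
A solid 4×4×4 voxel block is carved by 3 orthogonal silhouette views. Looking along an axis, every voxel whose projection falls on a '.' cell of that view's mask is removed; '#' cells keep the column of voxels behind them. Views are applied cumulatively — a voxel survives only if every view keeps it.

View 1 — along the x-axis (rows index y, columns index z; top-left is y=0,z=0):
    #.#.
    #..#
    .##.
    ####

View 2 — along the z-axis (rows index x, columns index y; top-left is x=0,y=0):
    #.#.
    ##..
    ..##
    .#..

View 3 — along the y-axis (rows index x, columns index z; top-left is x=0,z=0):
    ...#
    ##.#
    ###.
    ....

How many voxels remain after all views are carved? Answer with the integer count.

start: 4×4×4 = 64 voxels
[1] x-view keeps 10 columns → grid now 40
[2] z-view keeps 7 columns → grid now 16
[3] y-view keeps 7 columns → grid now 8

remaining voxels: 8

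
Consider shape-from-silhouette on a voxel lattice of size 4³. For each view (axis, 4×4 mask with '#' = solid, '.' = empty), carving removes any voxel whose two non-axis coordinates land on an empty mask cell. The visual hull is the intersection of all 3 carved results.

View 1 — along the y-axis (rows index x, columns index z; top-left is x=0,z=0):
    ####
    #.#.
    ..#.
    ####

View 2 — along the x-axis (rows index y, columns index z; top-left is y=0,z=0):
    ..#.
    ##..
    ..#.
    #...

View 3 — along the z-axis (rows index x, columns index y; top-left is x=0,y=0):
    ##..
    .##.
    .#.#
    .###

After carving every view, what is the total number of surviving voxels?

9 voxels

full grid |V| = 64
step 1: project along y, AND mask (11/16) → |grid| = 44
step 2: project along x, AND mask (5/16) → |grid| = 16
step 3: project along z, AND mask (9/16) → |grid| = 9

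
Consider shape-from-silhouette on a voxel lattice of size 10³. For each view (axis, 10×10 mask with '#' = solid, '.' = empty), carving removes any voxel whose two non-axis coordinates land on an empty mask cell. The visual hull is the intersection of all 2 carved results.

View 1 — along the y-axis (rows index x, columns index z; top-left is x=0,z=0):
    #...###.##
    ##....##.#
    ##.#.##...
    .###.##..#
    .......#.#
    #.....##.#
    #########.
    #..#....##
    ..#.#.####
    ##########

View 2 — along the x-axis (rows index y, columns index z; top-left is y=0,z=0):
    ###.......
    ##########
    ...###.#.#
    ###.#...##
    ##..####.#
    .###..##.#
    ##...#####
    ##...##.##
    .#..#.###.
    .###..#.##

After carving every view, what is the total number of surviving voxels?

full grid |V| = 1000
step 1: project along y, AND mask (57/100) → |grid| = 570
step 2: project along x, AND mask (61/100) → |grid| = 358

358 voxels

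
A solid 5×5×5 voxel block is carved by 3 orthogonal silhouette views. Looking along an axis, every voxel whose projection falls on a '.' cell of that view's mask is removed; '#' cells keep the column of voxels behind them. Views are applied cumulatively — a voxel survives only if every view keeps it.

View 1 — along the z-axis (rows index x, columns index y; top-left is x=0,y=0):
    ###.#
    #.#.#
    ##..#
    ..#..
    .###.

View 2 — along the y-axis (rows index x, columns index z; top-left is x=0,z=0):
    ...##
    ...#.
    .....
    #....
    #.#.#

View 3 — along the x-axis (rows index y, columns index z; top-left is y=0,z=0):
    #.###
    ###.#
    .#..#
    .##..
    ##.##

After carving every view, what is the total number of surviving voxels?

|visual hull| = 13

start: 5×5×5 = 125 voxels
step 1: project along z, AND mask (14/25) → |grid| = 70
step 2: project along y, AND mask (7/25) → |grid| = 21
step 3: project along x, AND mask (16/25) → |grid| = 13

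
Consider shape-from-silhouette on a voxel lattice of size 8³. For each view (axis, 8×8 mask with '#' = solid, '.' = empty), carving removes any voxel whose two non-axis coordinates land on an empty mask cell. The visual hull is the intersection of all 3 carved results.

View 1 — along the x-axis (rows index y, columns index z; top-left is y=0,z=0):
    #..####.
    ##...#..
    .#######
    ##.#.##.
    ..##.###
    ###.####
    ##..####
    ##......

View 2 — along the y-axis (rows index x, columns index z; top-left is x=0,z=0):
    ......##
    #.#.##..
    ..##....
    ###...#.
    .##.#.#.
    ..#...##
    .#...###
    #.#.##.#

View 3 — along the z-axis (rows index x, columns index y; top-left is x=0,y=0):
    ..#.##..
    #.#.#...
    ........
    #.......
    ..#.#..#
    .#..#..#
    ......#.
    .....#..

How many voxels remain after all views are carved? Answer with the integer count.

full grid |V| = 512
carve view 1 (along x, YZ-mask fill 40/64): 320 voxels remain
carve view 2 (along y, XZ-mask fill 28/64): 137 voxels remain
carve view 3 (along z, XY-mask fill 15/64): 35 voxels remain

remaining voxels: 35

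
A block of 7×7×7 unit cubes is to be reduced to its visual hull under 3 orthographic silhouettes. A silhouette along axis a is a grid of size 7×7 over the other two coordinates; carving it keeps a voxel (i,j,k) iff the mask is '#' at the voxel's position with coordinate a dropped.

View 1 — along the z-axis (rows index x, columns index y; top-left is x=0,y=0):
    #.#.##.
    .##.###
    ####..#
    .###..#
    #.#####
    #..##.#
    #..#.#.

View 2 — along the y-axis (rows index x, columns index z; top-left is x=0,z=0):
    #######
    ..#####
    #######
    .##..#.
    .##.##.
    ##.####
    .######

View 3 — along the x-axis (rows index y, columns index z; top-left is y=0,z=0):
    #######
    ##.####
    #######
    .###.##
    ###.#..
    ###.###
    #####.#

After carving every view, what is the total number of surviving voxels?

before carving: 343 voxels (7×7×7)
  1. axis=2 (XY plane), |mask|=31  ⇒  voxels=217
  2. axis=1 (XZ plane), |mask|=38  ⇒  voxels=166
  3. axis=0 (YZ plane), |mask|=41  ⇒  voxels=139

remaining voxels: 139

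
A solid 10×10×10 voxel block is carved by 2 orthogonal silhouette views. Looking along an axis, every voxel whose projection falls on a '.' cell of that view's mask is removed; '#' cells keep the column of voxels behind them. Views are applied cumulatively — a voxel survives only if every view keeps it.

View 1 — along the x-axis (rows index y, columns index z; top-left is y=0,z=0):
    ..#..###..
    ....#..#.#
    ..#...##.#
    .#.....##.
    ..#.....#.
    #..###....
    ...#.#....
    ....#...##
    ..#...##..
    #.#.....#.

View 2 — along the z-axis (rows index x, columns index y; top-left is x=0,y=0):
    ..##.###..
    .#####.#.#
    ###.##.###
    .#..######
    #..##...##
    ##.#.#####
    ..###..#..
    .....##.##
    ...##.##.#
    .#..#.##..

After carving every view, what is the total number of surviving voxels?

before carving: 1000 voxels (10×10×10)
  1. axis=0 (YZ plane), |mask|=31  ⇒  voxels=310
  2. axis=2 (XY plane), |mask|=57  ⇒  voxels=171

voxel count = 171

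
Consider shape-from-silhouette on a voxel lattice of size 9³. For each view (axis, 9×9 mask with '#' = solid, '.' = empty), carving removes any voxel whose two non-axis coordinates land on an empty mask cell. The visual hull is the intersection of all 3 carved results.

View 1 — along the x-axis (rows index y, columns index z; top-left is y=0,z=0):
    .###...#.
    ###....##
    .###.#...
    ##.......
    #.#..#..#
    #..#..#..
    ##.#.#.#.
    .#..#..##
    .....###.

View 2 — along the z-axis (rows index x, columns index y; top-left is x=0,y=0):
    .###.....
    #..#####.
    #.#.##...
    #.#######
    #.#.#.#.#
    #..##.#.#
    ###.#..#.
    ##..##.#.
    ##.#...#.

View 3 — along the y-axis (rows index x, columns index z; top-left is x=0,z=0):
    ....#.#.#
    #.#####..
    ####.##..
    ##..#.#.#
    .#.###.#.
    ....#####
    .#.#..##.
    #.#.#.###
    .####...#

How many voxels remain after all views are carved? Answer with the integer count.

|visual hull| = 95

initial block: 9^3 = 729
after view 1 [x-axis, 34 of 81 cells solid] → remaining = 306
after view 2 [z-axis, 45 of 81 cells solid] → remaining = 171
after view 3 [y-axis, 45 of 81 cells solid] → remaining = 95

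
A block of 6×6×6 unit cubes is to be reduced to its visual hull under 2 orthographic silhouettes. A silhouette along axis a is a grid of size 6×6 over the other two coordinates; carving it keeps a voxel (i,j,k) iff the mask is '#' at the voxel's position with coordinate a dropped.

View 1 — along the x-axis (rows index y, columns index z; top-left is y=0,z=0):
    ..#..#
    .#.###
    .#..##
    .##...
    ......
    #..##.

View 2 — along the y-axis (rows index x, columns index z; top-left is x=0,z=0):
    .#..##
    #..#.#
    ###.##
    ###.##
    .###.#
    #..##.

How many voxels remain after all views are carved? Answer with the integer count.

before carving: 216 voxels (6×6×6)
[1] x-view keeps 14 columns → grid now 84
[2] y-view keeps 23 columns → grid now 55

remaining voxels: 55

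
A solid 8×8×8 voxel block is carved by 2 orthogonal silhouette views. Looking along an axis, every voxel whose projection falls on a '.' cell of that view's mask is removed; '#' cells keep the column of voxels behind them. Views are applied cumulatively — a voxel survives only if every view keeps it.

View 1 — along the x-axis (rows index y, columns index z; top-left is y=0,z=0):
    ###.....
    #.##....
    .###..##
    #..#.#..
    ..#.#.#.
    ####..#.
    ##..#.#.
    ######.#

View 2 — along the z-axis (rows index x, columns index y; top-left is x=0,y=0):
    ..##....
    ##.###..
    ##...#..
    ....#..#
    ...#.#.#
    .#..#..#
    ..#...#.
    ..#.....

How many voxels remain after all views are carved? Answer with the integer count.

before carving: 512 voxels (8×8×8)
carve view 1 (along x, YZ-mask fill 33/64): 264 voxels remain
carve view 2 (along z, XY-mask fill 21/64): 88 voxels remain

remaining voxels: 88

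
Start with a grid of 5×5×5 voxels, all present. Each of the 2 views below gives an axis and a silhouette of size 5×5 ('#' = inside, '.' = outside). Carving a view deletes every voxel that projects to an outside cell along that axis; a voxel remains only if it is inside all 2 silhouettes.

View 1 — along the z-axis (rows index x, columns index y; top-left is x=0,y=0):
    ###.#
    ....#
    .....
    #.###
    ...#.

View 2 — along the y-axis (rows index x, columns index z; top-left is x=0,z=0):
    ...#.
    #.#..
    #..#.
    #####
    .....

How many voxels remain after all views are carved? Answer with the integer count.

remaining voxels: 26

full grid |V| = 125
[1] z-view keeps 10 columns → grid now 50
[2] y-view keeps 10 columns → grid now 26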